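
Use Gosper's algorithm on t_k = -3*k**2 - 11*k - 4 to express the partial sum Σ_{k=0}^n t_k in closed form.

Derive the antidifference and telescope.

S(n) = -n**3 - 7*n**2 - 10*n - 4

The ratio is (3*k**2 + 17*k + 18)/(3*k**2 + 11*k + 4).
Normal form (A,B,C) = (1, 1, k**2 + 11*k/3 + 4/3).
f must satisfy (1)·f(k+1) − (1)·f(k) = k**2 + 11*k/3 + 4/3.
deg f ≤ 3 (via 0,0,2).
Solving with deg f ≤ 3: f(k) = k*(k**2 + 4*k - 1)/3.
Then R = B(k−1)f/C = k*(k**2 + 4*k - 1)/(3*k**2 + 11*k + 4), so s_k = R(k)·t_k = k*(-k**2 - 4*k + 1).
Verify: -3*k**2 - 11*k - 4 matches t_k.
Σ_(k=0)^n t_k = s_(n+1) − s_(0) = (-n**3 - 7*n**2 - 10*n - 4) − (0), i.e. -n**3 - 7*n**2 - 10*n - 4.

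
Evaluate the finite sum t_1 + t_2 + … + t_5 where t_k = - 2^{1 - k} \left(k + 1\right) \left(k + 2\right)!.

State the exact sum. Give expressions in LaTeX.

Ratio r(k) = (k + 2)*(k + 3)/(2*(k + 1)).
Normal form (A,B,C) = (k/2 + 3/2, 1, k + 1).
f must satisfy (k/2 + 3/2)·f(k+1) − (1)·f(k) = k + 1.
Degrees (1,0,1) ⇒ d ≤ 0.
Solve for f: f(k) = 2 (degree 0 ≤ 0).
Get s_k = R·t_k = -2**(2 - k)*factorial(k + 2) with R(k) = B(k−1)f(k)/C(k) = 2/(k + 1).
Verify: -2**(1 - k)*(k + 1)*factorial(k + 2) matches t_k.
Evaluate s at k=6 and k=1: -2520 and -12; difference -2508.

Σ = -2508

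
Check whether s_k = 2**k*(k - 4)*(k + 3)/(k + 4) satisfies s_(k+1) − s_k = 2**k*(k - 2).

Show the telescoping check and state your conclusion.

Invalid: residual 2**k*(-k**2 - k + 4)/(k**2 + 9*k + 20) ≠ 0.

s_(k+1) = 2**(k + 1)*(k - 3)*(k + 4)/(k + 5)
s_(k+1) − s_k = 2**k*(k**3 + 6*k**2 + k - 36)/(k**2 + 9*k + 20)
(s_(k+1) − s_k) − t_k = 2**k*(-k**2 - k + 4)/(k**2 + 9*k + 20)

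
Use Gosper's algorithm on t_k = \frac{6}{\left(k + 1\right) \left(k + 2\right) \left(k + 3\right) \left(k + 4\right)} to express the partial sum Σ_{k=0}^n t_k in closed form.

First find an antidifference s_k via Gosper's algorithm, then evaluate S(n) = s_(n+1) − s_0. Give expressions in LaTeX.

Step 1: r(k) = (k + 1)/(k + 5).
Normal form (A,B,C) = (k + 1, k + 5, 1).
f must satisfy (k + 1)·f(k+1) − (k + 4)·f(k) = 1.
deg f ≤ 3 (via 1,1,0).
Solving with deg f ≤ 3: f(k) = k*(k**2 + 6*k + 11)/18.
Certificate R = B(k−1)f/C = k*(k + 4)*(k**2 + 6*k + 11)/18 gives s_k = k*(k**2 + 6*k + 11)/(3*(k + 1)*(k + 2)*(k + 3)).
Δs = 6/(k**4 + 10*k**3 + 35*k**2 + 50*k + 24), as required.
s_(n+1) = (n**3 + 9*n**2 + 26*n + 18)/(3*(n**3 + 9*n**2 + 26*n + 24)) and s_(0) = 0, so S(n) = (n**3 + 9*n**2 + 26*n + 18)/(3*(n**3 + 9*n**2 + 26*n + 24)).

S(n) = \frac{n^{3} + 9 n^{2} + 26 n + 18}{3 \left(n^{3} + 9 n^{2} + 26 n + 24\right)}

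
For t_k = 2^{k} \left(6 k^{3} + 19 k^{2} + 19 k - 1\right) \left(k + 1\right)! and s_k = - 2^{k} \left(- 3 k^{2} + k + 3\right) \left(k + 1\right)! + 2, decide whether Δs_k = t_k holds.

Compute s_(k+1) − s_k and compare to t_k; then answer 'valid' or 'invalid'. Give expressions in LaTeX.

s_(k+1) = -2**(k + 1)*(k - 3*(k + 1)**2 + 4)*factorial(k + 2) + 2
s_(k+1) − s_k = 2**k*(6*k**3 + 19*k**2 + 19*k - 1)*factorial(k + 1)
(s_(k+1) − s_k) − t_k = 0

Valid — Δs_k = t_k.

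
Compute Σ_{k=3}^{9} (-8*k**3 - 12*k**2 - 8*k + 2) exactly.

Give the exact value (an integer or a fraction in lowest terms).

Σ = -19810

t_(k+1)/t_k = (4*k**3 + 18*k**2 + 28*k + 13)/(4*k**3 + 6*k**2 + 4*k - 1).
Factor: A=1; B=1; C=k**3 + 3*k**2/2 + k - 1/4.
Key eq: (1)·f(k+1) = (1)·f(k) + (k**3 + 3*k**2/2 + k - 1/4).
Degrees (0,0,3) ⇒ d ≤ 4.
Coefficient equations give f(k) = k*(k**3 - 2)/4.
Then R = B(k−1)f/C = k*(k**3 - 2)/(4*k**3 + 6*k**2 + 4*k - 1), so s_k = R(k)·t_k = 2*k*(2 - k**3).
Δs = -8*k**3 - 12*k**2 - 8*k + 2, as required.
Evaluate s at k=10 and k=3: -19960 and -150; difference -19810.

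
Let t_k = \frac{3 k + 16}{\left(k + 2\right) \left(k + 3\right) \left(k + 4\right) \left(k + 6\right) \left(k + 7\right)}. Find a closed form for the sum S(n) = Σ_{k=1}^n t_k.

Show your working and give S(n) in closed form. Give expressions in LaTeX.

S(n) = \frac{n \left(n^{2} + 14 n + 61\right)}{84 \left(n^{3} + 14 n^{2} + 61 n + 84\right)}

Ratio r(k) = (k + 2)*(k + 6)*(3*k + 19)/((k + 5)*(k + 8)*(3*k + 16)).
A = k + 2, B = k + 8, C = k**2 + 31*k/3 + 80/3.
Set up (k + 2)·f(k+1) − (k + 7)·f(k) − (k**2 + 31*k/3 + 80/3) = 0.
Bound: deg f ≤ 5.
A polynomial solution: f(k) = k*(k + 4)*(k + 5)*(k**2 + 11*k + 36)/108.
Then R = B(k−1)f/C = k*(k + 4)*(k + 7)*(k**2 + 11*k + 36)/(36*(3*k + 16)), so s_k = R(k)·t_k = k*(k**2 + 11*k + 36)/(36*(k**3 + 11*k**2 + 36*k + 36)).
Δs = (3*k + 16)/(k**5 + 22*k**4 + 185*k**3 + 740*k**2 + 1404*k + 1008), as required.
Evaluate: s_(n+1) = (n**3 + 14*n**2 + 61*n + 48)/(36*(n**3 + 14*n**2 + 61*n + 84)); subtract s_(1) = 1/63 ⇒ S(n) = n*(n**2 + 14*n + 61)/(84*(n**3 + 14*n**2 + 61*n + 84)).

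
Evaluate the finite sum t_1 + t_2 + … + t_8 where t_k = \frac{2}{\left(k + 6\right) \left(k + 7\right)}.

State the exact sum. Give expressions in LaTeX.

Σ = 16/105

Compute t_(k+1)/t_k: get (k + 6)/(k + 8).
Normal form (A,B,C) = (k + 6, k + 8, 1).
Solve (k + 6)·f(k+1) − (k + 7)·f(k) = 1.
From deg A=1, deg B=1, deg C=0: d=1.
Coefficient equations give f(k) = k/6.
So s_k = (B(k−1)f/C)·t_k = (k*(k + 7)/6)·t_k = k/(3*(k + 6)).
Δs = 2/(k**2 + 13*k + 42), as required.
Evaluate s at k=9 and k=1: 1/5 and 1/21; difference 16/105.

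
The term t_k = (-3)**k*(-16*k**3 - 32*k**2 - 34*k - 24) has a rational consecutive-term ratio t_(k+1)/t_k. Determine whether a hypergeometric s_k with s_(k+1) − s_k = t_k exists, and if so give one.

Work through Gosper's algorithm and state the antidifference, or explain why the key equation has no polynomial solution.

Step 1: r(k) = 3*(-8*k**3 - 40*k**2 - 73*k - 53)/(8*k**3 + 16*k**2 + 17*k + 12).
Take A(k)=-3, B(k)=1, C(k)=k**3 + 2*k**2 + 17*k/8 + 3/2.
Set up (-3)·f(k+1) − (1)·f(k) − (k**3 + 2*k**2 + 17*k/8 + 3/2) = 0.
Bound: deg f ≤ 3.
Solve for f: f(k) = -(4*k + 3)*(k**2 - k + 1)/16 (degree 3 ≤ 3).
Get s_k = R·t_k = (-3)**k*(4*k**3 - k**2 + k + 3) with R(k) = B(k−1)f(k)/C(k) = -(4*k + 3)*(k**2 - k + 1)/(2*(8*k**3 + 16*k**2 + 17*k + 12)).
s_(k+1) − s_k = (-3)**k*(-16*k**3 - 32*k**2 - 34*k - 24) = t_k.

s_k = (-3)**k*(4*k**3 - k**2 + k + 3)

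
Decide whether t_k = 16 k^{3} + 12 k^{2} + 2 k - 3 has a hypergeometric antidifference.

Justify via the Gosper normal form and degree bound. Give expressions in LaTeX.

Yes. s_k = k \left(4 k^{3} - 4 k^{2} - k - 2\right).

Step 1: r(k) = (16*k**3 + 60*k**2 + 74*k + 27)/(16*k**3 + 12*k**2 + 2*k - 3).
Factor: A=1; B=1; C=k**3 + 3*k**2/4 + k/8 - 3/16.
Need (1)·f(k+1) − (1)·f(k) = k**3 + 3*k**2/4 + k/8 - 3/16.
From deg A=0, deg B=0, deg C=3: d=4.
Match coefficients ⇒ f(k) = k*(4*k**3 - 4*k**2 - k - 2)/16.
Get s_k = R·t_k = k*(4*k**3 - 4*k**2 - k - 2) with R(k) = B(k−1)f(k)/C(k) = k*(4*k**3 - 4*k**2 - k - 2)/(16*k**3 + 12*k**2 + 2*k - 3).
s_(k+1) − s_k = 16*k**3 + 12*k**2 + 2*k - 3 = t_k.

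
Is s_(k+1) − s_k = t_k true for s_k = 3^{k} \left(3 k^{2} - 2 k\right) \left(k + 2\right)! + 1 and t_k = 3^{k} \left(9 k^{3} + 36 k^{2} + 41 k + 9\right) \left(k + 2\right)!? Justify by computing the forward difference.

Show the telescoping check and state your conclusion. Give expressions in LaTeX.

valid (s_(k+1) − s_k reduces to t_k)

s_(k+1) = -3**(k + 1)*(2*k - 3*(k + 1)**2 + 2)*factorial(k + 3) + 1
s_(k+1) − s_k = 3**k*(9*k**3 + 36*k**2 + 41*k + 9)*factorial(k + 2)
(s_(k+1) − s_k) − t_k = 0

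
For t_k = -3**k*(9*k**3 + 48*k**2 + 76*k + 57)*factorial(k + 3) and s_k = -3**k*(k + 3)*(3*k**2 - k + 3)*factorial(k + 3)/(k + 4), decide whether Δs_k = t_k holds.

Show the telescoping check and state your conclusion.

Invalid: residual 3**k*(9*k**4 + 84*k**3 + 265*k**2 + 362*k + 225)*factorial(k + 3)/((k + 4)*(k + 5)) ≠ 0.

s_(k+1) = -3**(k + 1)*(k + 4)*(3*k**2 + 5*k + 5)*factorial(k + 4)/(k + 5)
s_(k+1) − s_k = -3**k*(9*k**5 + 120*k**4 + 604*k**3 + 1436*k**2 + 1671*k + 915)*factorial(k + 3)/((k + 4)*(k + 5))
(s_(k+1) − s_k) − t_k = 3**k*(9*k**4 + 84*k**3 + 265*k**2 + 362*k + 225)*factorial(k + 3)/((k + 4)*(k + 5))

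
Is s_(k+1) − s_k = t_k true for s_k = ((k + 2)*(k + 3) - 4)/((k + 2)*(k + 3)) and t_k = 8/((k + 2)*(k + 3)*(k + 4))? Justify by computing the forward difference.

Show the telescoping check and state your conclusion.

s_(k+1) = ((k + 3)*(k + 4) - 4)/((k + 3)*(k + 4))
s_(k+1) − s_k = 8/(k**3 + 9*k**2 + 26*k + 24)
(s_(k+1) − s_k) − t_k = 0

Valid: the claim telescopes to t_k.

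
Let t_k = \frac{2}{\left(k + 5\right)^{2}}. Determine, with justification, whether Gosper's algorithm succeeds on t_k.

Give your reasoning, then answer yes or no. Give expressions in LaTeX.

The ratio is (k + 5)**2/(k + 6)**2.
Normal form (A,B,C) = (k**2 + 10*k + 25, k**2 + 12*k + 36, 1).
Set up (k**2 + 10*k + 25)·f(k+1) − (k**2 + 10*k + 25)·f(k) − (1) = 0.
From deg A=2, deg B=2, deg C=0: d=0.
Write f(k) = c0. Then LHS − RHS = -1, requiring -1 = 0: contradictory. No certificate.

No — t_k has no hypergeometric antidifference.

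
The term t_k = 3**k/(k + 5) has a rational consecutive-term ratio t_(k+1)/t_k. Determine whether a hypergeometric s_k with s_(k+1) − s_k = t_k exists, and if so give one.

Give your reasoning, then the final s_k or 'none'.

none — t_k is not Gosper-summable

The ratio is 3*(k + 5)/(k + 6).
Factor: A=3*k + 15; B=k + 6; C=1.
Key eq: (3*k + 15)·f(k+1) = (k + 5)·f(k) + (1).
Bound: deg f ≤ -1.
Negative degree bound (-1): no f exists, t_k not Gosper-summable.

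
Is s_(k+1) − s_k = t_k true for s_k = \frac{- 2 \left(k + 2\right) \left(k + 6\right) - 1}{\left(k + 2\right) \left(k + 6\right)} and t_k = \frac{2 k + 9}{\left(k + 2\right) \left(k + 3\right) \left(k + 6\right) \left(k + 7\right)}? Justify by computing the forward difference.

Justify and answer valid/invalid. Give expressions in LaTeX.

s_(k+1) = (-2*(k + 3)*(k + 7) - 1)/((k + 3)*(k + 7))
s_(k+1) − s_k = (2*k + 9)/(k**4 + 18*k**3 + 113*k**2 + 288*k + 252)
(s_(k+1) − s_k) − t_k = 0

Valid: the claim telescopes to t_k.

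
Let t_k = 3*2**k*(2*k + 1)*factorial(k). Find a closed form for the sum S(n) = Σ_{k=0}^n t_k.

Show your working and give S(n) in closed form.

r(k) = 2*(k + 1)*(2*k + 3)/(2*k + 1) after simplifying.
So A=2*k + 2 and B=1, with C=k + 1/2.
f must satisfy (2*k + 2)·f(k+1) − (1)·f(k) = k + 1/2.
deg f ≤ 0 (via 1,0,1).
Solve for f: f(k) = 1/2 (degree 0 ≤ 0).
Then R = B(k−1)f/C = 1/(2*k + 1), so s_k = R(k)·t_k = 3*2**k*factorial(k).
Check: Δs_k = 3*2**k*(2*k + 1)*factorial(k). ✓
s_(n+1) = 6*2**n*factorial(n + 1) and s_(0) = 3, so S(n) = 6*2**n*factorial(n + 1) - 3.

S(n) = 6*2**n*factorial(n + 1) - 3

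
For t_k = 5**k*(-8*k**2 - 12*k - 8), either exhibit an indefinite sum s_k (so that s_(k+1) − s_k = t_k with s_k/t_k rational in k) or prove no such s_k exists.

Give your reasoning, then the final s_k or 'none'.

s_k = 2*5**k*(-k**2 + k - 1)

r(k) = 5*(2*k**2 + 7*k + 7)/(2*k**2 + 3*k + 2) after simplifying.
Gosper form: A/B · C(k+1)/C(k) with A=5, B=1, C=k**2 + 3*k/2 + 1.
Key eq: (5)·f(k+1) = (1)·f(k) + (k**2 + 3*k/2 + 1).
d = 2 from the (0,0,2) case.
A polynomial solution: f(k) = (k**2 - k + 1)/4.
R(k) = B(k−1)·f(k)/C(k) = (k**2 - k + 1)/(2*(2*k**2 + 3*k + 2)); s_k = R·t_k = 2*5**k*(-k**2 + k - 1).
Check: Δs_k = 5**k*(-8*k**2 - 12*k - 8). ✓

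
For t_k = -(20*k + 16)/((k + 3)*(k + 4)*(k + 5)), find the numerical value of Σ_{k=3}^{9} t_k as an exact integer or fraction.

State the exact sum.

t_(k+1)/t_k = (k + 3)*(5*k + 9)/((k + 6)*(5*k + 4)).
Take A(k)=k + 3, B(k)=k + 6, C(k)=k + 4/5.
Solve (k + 3)·f(k+1) − (k + 5)·f(k) = k + 4/5.
From deg A=1, deg B=1, deg C=1: d=2.
A polynomial solution: f(k) = k*(19*k + 13)/120.
R(k) = B(k−1)·f(k)/C(k) = k*(k + 5)*(19*k + 13)/(24*(5*k + 4)); s_k = R·t_k = -k*(19*k + 13)/(6*(k + 3)*(k + 4)).
Δs = 4*(-5*k - 4)/(k**3 + 12*k**2 + 47*k + 60), as required.
Σ_(k=3)^(9) t_k = s_(10) − s_(3) = -145/78 − (-5/6) = -40/39.

Σ = -40/39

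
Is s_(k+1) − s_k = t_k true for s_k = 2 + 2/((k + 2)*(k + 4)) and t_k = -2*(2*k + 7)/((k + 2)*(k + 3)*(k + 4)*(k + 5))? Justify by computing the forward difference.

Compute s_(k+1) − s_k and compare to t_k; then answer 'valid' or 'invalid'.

s_(k+1) = 2 + 2/((k + 3)*(k + 5))
s_(k+1) − s_k = 2*(-2*k - 7)/(k**4 + 14*k**3 + 71*k**2 + 154*k + 120)
(s_(k+1) − s_k) − t_k = 0

Valid: the claim telescopes to t_k.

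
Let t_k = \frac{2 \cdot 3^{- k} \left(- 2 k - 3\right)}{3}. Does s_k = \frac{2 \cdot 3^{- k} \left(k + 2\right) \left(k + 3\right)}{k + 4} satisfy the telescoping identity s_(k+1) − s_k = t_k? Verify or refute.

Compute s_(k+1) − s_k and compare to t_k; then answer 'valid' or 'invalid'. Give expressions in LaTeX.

s_(k+1) = 2*(k + 3)*(k + 4)/(3*3**k*(k + 5))
s_(k+1) − s_k = 2*(k + 3)*(-3*(k + 2)*(k + 5) + (k + 4)**2)/(3*3**k*(k + 4)*(k + 5))
(s_(k+1) − s_k) − t_k = 4*(k**2 + 7*k + 9)/(3*3**k*(k**2 + 9*k + 20))

Invalid: residual \frac{4 \cdot 3^{- k} \left(k^{2} + 7 k + 9\right)}{3 \left(k^{2} + 9 k + 20\right)} ≠ 0.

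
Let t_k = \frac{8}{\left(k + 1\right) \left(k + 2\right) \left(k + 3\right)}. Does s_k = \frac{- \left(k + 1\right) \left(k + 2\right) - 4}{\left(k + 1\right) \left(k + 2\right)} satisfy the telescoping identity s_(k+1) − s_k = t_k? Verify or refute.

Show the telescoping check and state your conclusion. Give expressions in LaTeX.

Valid — Δs_k = t_k.

s_(k+1) = (-(k + 2)*(k + 3) - 4)/((k + 2)*(k + 3))
s_(k+1) − s_k = 8/(k**3 + 6*k**2 + 11*k + 6)
(s_(k+1) − s_k) − t_k = 0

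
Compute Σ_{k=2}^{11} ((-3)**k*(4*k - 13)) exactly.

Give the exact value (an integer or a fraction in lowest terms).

Compute t_(k+1)/t_k: get 3*(9 - 4*k)/(4*k - 13).
Factor: A=-3; B=1; C=k - 13/4.
Key eq: (-3)·f(k+1) = (1)·f(k) + (k - 13/4).
Bound: deg f ≤ 1.
Coefficient equations give f(k) = -(k - 4)/4.
R(k) = B(k−1)·f(k)/C(k) = -(k - 4)/(4*k - 13); s_k = R·t_k = (-3)**k*(4 - k).
Verify: (-3)**k*(4*k - 13) matches t_k.
Σ_(k=2)^(11) t_k = s_(12) − s_(2) = -4251528 − (18) = -4251546.

Σ = -4251546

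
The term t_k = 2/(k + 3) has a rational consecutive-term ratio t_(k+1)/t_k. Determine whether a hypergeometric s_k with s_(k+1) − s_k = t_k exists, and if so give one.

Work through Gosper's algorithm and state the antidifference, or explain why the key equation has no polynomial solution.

none (Gosper's algorithm certifies no s_k)

Ratio r(k) = (k + 3)/(k + 4).
Normal form (A,B,C) = (k + 3, k + 4, 1).
Solve (k + 3)·f(k+1) − (k + 3)·f(k) = 1.
deg f ≤ 0 (via 1,1,0).
Put f(k) = c0: A·f(k+1) − B(k−1)·f(k) − C = -1; need -1 = 0 — inconsistent ⇒ no f, not summable.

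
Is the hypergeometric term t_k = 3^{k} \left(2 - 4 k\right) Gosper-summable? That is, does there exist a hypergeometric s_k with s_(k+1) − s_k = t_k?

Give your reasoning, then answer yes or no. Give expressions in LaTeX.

Yes. s_k = 2 \cdot 3^{k} \left(2 - k\right).

Compute t_(k+1)/t_k: get 3*(2*k + 1)/(2*k - 1).
Take A(k)=3, B(k)=1, C(k)=k - 1/2.
Set up (3)·f(k+1) − (1)·f(k) − (k - 1/2) = 0.
Degrees (0,0,1) ⇒ d ≤ 1.
Match coefficients ⇒ f(k) = (k - 2)/2.
Then R = B(k−1)f/C = (k - 2)/(2*k - 1), so s_k = R(k)·t_k = 2*3**k*(2 - k).
Check: Δs_k = 3**k*(2 - 4*k). ✓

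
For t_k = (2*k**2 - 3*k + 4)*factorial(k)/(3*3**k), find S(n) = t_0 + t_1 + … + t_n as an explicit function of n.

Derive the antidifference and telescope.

r(k) = (k + 1)*(-3*k + 2*(k + 1)**2 + 1)/(3*(2*k**2 - 3*k + 4)) after simplifying.
So A=k/3 + 1/3 and B=1, with C=k**2 - 3*k/2 + 2.
Solve (k/3 + 1/3)·f(k+1) − (1)·f(k) = k**2 - 3*k/2 + 2.
From deg A=1, deg B=0, deg C=2: d=1.
Coefficient equations give f(k) = 3*(2*k - 1)/2.
Get s_k = R·t_k = (2*k - 1)*factorial(k)/3**k with R(k) = B(k−1)f(k)/C(k) = 3*(2*k - 1)/(2*k**2 - 3*k + 4).
s_(k+1) − s_k = (2*k**2 - 3*k + 4)*factorial(k)/(3*3**k) = t_k.
s_(n+1) = 3**(-n - 1)*(2*n + 1)*factorial(n + 1) and s_(0) = -1, so S(n) = 3**(-n - 1)*(3**(n + 1) + 2*n**2*factorial(n) + 3*n*factorial(n) + factorial(n)).

S(n) = 3**(-n - 1)*(3**(n + 1) + 2*n**2*factorial(n) + 3*n*factorial(n) + factorial(n))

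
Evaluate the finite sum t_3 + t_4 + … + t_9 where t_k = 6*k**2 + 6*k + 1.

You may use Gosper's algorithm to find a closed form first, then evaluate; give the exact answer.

t_(k+1)/t_k = (6*k**2 + 18*k + 13)/(6*k**2 + 6*k + 1).
Factor: A=1; B=1; C=k**2 + k + 1/6.
Key eq: (1)·f(k+1) = (1)·f(k) + (k**2 + k + 1/6).
Bound: deg f ≤ 3.
Solve for f: f(k) = k*(2*k**2 - 1)/6 (degree 3 ≤ 3).
R(k) = B(k−1)·f(k)/C(k) = k*(2*k**2 - 1)/(6*k**2 + 6*k + 1); s_k = R·t_k = 2*k**3 - k.
Δs = 6*k**2 + 6*k + 1, as required.
Telescoping: Σ = s_(10) − s_(3) = 1990 − (51) = 1939.

Σ = 1939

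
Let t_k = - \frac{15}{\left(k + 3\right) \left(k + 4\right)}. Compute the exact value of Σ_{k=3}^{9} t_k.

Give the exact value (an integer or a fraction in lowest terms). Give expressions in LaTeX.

Σ = -35/26

Compute t_(k+1)/t_k: get (k + 3)/(k + 5).
Gosper form: A/B · C(k+1)/C(k) with A=k + 3, B=k + 5, C=1.
Solve (k + 3)·f(k+1) − (k + 4)·f(k) = 1.
From deg A=1, deg B=1, deg C=0: d=1.
Solve for f: f(k) = k/3 (degree 1 ≤ 1).
Certificate R = B(k−1)f/C = k*(k + 4)/3 gives s_k = -5*k/(k + 3).
s_(k+1) − s_k = -15/(k**2 + 7*k + 12) = t_k.
Σ_(k=3)^(9) t_k = s_(10) − s_(3) = -50/13 − (-5/2) = -35/26.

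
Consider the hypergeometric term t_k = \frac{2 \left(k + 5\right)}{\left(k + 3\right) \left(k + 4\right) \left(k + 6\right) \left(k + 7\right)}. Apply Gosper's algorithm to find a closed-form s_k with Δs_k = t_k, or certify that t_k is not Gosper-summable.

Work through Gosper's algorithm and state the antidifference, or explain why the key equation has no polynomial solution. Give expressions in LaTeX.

t_(k+1)/t_k = (k + 3)*(k + 6)**2/((k + 5)**2*(k + 8)).
Normal form (A,B,C) = (k + 3, k + 8, k**2 + 10*k + 25).
Need (k + 3)·f(k+1) − (k + 7)·f(k) = k**2 + 10*k + 25.
Bound: deg f ≤ 4.
A polynomial solution: f(k) = k*(k + 4)*(k + 5)*(k + 9)/36.
R(k) = B(k−1)·f(k)/C(k) = k*(k + 4)*(k + 7)*(k + 9)/(36*(k + 5)); s_k = R·t_k = k*(k + 9)/(18*(k**2 + 9*k + 18)).
Check: Δs_k = 2*(k + 5)/(k**4 + 20*k**3 + 145*k**2 + 450*k + 504). ✓

s_k = \frac{k \left(k + 9\right)}{18 \left(k^{2} + 9 k + 18\right)}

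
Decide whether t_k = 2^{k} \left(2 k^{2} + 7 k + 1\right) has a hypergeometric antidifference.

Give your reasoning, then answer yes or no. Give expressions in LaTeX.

Yes. s_k = 2^{k} \left(2 k^{2} - k - 1\right).

Step 1: r(k) = 2*(2*k**2 + 11*k + 10)/(2*k**2 + 7*k + 1).
Factor: A=2; B=1; C=k**2 + 7*k/2 + 1/2.
Solve (2)·f(k+1) − (1)·f(k) = k**2 + 7*k/2 + 1/2.
From deg A=0, deg B=0, deg C=2: d=2.
Solving with deg f ≤ 2: f(k) = (k - 1)*(2*k + 1)/2.
R(k) = B(k−1)·f(k)/C(k) = (k - 1)*(2*k + 1)/(2*k**2 + 7*k + 1); s_k = R·t_k = 2**k*(2*k**2 - k - 1).
Check: Δs_k = 2**k*(2*k**2 + 7*k + 1). ✓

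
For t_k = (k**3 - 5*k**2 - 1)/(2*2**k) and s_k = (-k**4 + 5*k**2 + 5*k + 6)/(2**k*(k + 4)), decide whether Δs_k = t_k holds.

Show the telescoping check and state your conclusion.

s_(k+1) = (5*k - (k + 1)**4 + 5*(k + 1)**2 + 11)/(2*2**k*(k + 5))
s_(k+1) − s_k = k*(k**4 + 2*k**3 - 27*k**2 - 53*k - 3)/(2*2**k*(k**2 + 9*k + 20))
(s_(k+1) − s_k) − t_k = (-k**4 - k**3 + 24*k**2 + 3*k + 10)/(2**k*(k**2 + 9*k + 20))

Invalid: residual (-k**4 - k**3 + 24*k**2 + 3*k + 10)/(2**k*(k**2 + 9*k + 20)) ≠ 0.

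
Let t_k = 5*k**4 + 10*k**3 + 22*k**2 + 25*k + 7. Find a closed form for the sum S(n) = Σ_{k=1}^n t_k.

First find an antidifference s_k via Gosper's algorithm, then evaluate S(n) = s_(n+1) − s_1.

Step 1: r(k) = (5*k**4 + 30*k**3 + 82*k**2 + 119*k + 69)/(5*k**4 + 10*k**3 + 22*k**2 + 25*k + 7).
So A=1 and B=1, with C=k**4 + 2*k**3 + 22*k**2/5 + 5*k + 7/5.
Key eq: (1)·f(k+1) = (1)·f(k) + (k**4 + 2*k**3 + 22*k**2/5 + 5*k + 7/5).
From deg A=0, deg B=0, deg C=4: d=5.
Coefficient equations give f(k) = k*(k**4 + 4*k**2 + 4*k - 2)/5.
Then R = B(k−1)f/C = k*(k**4 + 4*k**2 + 4*k - 2)/(5*k**4 + 10*k**3 + 22*k**2 + 25*k + 7), so s_k = R(k)·t_k = k*(k**4 + 4*k**2 + 4*k - 2).
Check: Δs_k = 5*k**4 + 10*k**3 + 22*k**2 + 25*k + 7. ✓
Σ_(k=1)^n t_k = s_(n+1) − s_(1) = (n**5 + 5*n**4 + 14*n**3 + 26*n**2 + 23*n + 7) − (7), i.e. n*(n**4 + 5*n**3 + 14*n**2 + 26*n + 23).

S(n) = n*(n**4 + 5*n**3 + 14*n**2 + 26*n + 23)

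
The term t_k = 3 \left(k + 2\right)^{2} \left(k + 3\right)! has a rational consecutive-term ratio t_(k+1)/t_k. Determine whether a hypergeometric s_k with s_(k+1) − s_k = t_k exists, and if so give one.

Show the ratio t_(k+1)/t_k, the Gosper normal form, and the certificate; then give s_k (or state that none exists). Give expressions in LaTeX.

t_(k+1)/t_k = (k + 3)**2*(k + 4)/(k + 2)**2.
Factor: A=k + 4; B=1; C=k**2 + 4*k + 4.
f must satisfy (k + 4)·f(k+1) − (1)·f(k) = k**2 + 4*k + 4.
Degrees (1,0,2) ⇒ d ≤ 1.
Match coefficients ⇒ f(k) = k.
Then R = B(k−1)f/C = k/(k + 2)**2, so s_k = R(k)·t_k = 3*k*factorial(k + 3).
Verify: 3*(k + 2)**2*factorial(k + 3) matches t_k.

s_k = 3 k \left(k + 3\right)!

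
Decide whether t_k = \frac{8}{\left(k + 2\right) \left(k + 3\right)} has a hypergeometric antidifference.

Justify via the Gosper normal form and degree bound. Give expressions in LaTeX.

Yes. s_k = \frac{4 k}{k + 2}.

Compute t_(k+1)/t_k: get (k + 2)/(k + 4).
Normal form (A,B,C) = (k + 2, k + 4, 1).
Key eq: (k + 2)·f(k+1) = (k + 3)·f(k) + (1).
Degrees (1,1,0) ⇒ d ≤ 1.
A polynomial solution: f(k) = k/2.
So s_k = (B(k−1)f/C)·t_k = (k*(k + 3)/2)·t_k = 4*k/(k + 2).
s_(k+1) − s_k = 8/(k**2 + 5*k + 6) = t_k.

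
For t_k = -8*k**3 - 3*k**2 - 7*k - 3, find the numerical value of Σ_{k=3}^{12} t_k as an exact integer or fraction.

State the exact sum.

Ratio r(k) = (8*k**3 + 27*k**2 + 37*k + 21)/(8*k**3 + 3*k**2 + 7*k + 3).
Take A(k)=1, B(k)=1, C(k)=k**3 + 3*k**2/8 + 7*k/8 + 3/8.
Need (1)·f(k+1) − (1)·f(k) = k**3 + 3*k**2/8 + 7*k/8 + 3/8.
Bound: deg f ≤ 4.
Match coefficients ⇒ f(k) = k**2*(2*k**2 - 3*k + 4)/8.
Get s_k = R·t_k = k**2*(-2*k**2 + 3*k - 4) with R(k) = B(k−1)f(k)/C(k) = k**2*(2*k**2 - 3*k + 4)/(8*k**3 + 3*k**2 + 7*k + 3).
Check: Δs_k = -8*k**3 - 3*k**2 - 7*k - 3. ✓
Sum = s_(13) − s_(3); s_(13) = -51207, s_(3) = -117 ⇒ -51090.

Σ = -51090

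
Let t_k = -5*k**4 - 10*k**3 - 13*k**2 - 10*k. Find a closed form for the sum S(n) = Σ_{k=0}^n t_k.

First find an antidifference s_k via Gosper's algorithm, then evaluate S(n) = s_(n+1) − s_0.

S(n) = n*(-n**4 - 5*n**3 - 11*n**2 - 14*n - 7)

r(k) = (5*k**4 + 30*k**3 + 73*k**2 + 86*k + 38)/(k*(5*k**3 + 10*k**2 + 13*k + 10)) after simplifying.
A = 1, B = 1, C = k**4 + 2*k**3 + 13*k**2/5 + 2*k.
Need (1)·f(k+1) − (1)·f(k) = k**4 + 2*k**3 + 13*k**2/5 + 2*k.
Degrees (0,0,4) ⇒ d ≤ 5.
Solving with deg f ≤ 5: f(k) = k*(k - 1)*(k**3 + k**2 + 2*k + 3)/5.
Get s_k = R·t_k = k*(-k**4 - k**2 - k + 3) with R(k) = B(k−1)f(k)/C(k) = (k - 1)*(k**3 + k**2 + 2*k + 3)/(5*k**3 + 10*k**2 + 13*k + 10).
Check: Δs_k = k*(-5*k**3 - 10*k**2 - 13*k - 10). ✓
s_(n+1) = n*(-n**4 - 5*n**3 - 11*n**2 - 14*n - 7) and s_(0) = 0, so S(n) = n*(-n**4 - 5*n**3 - 11*n**2 - 14*n - 7).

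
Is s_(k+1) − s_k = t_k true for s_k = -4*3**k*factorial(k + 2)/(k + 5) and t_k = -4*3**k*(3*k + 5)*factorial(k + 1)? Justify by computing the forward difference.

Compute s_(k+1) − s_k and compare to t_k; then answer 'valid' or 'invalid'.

Invalid: residual 12*3**k*(3*k**2 + 20*k + 24)*factorial(k + 1)/((k + 5)*(k + 6)) ≠ 0.

s_(k+1) = -12*3**k*factorial(k + 3)/(k + 6)
s_(k+1) − s_k = -4*3**k*(3*k**2 + 23*k + 39)*factorial(k + 2)/((k + 5)*(k + 6))
(s_(k+1) − s_k) − t_k = 12*3**k*(3*k**2 + 20*k + 24)*factorial(k + 1)/((k + 5)*(k + 6))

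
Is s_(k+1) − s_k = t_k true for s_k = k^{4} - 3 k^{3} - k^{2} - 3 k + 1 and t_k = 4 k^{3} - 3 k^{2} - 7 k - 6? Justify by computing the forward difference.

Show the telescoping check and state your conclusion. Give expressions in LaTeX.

Valid: the claim telescopes to t_k.

s_(k+1) = k**4 + k**3 - 4*k**2 - 10*k - 5
s_(k+1) − s_k = 4*k**3 - 3*k**2 - 7*k - 6
(s_(k+1) − s_k) − t_k = 0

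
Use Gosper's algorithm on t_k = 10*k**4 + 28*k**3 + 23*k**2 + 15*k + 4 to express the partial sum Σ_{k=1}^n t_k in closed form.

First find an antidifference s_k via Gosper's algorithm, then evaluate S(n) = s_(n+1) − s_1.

t_(k+1)/t_k = (10*k**4 + 68*k**3 + 167*k**2 + 185*k + 80)/(10*k**4 + 28*k**3 + 23*k**2 + 15*k + 4).
Factor: A=1; B=1; C=k**4 + 14*k**3/5 + 23*k**2/10 + 3*k/2 + 2/5.
Set up (1)·f(k+1) − (1)·f(k) − (k**4 + 14*k**3/5 + 23*k**2/10 + 3*k/2 + 2/5) = 0.
Bound: deg f ≤ 5.
Match coefficients ⇒ f(k) = k**2*(2*k**3 + 2*k**2 - 3*k + 3)/10.
Certificate R = B(k−1)f/C = k**2*(2*k**3 + 2*k**2 - 3*k + 3)/(10*k**4 + 28*k**3 + 23*k**2 + 15*k + 4) gives s_k = k**2*(2*k**3 + 2*k**2 - 3*k + 3).
s_(k+1) − s_k = 10*k**4 + 28*k**3 + 23*k**2 + 15*k + 4 = t_k.
Evaluate: s_(n+1) = 2*n**5 + 12*n**4 + 25*n**3 + 26*n**2 + 15*n + 4; subtract s_(1) = 4 ⇒ S(n) = n*(2*n**4 + 12*n**3 + 25*n**2 + 26*n + 15).

S(n) = n*(2*n**4 + 12*n**3 + 25*n**2 + 26*n + 15)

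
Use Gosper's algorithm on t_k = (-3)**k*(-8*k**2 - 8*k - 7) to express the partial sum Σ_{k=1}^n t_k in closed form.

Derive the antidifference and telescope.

S(n) = -6*(-3)**n*n**2 - 9*(-3)**n*n - 6*(-3)**n + 6

t_(k+1)/t_k = 3*(-8*k**2 - 24*k - 23)/(8*k**2 + 8*k + 7).
Normal form (A,B,C) = (-3, 1, k**2 + k + 7/8).
Need (-3)·f(k+1) − (1)·f(k) = k**2 + k + 7/8.
Bound: deg f ≤ 2.
Coefficient equations give f(k) = -(2*k**2 - k + 1)/8.
R(k) = B(k−1)·f(k)/C(k) = -(2*k**2 - k + 1)/(8*k**2 + 8*k + 7); s_k = R·t_k = (-3)**k*(2*k**2 - k + 1).
Δs = (-3)**k*(-8*k**2 - 8*k - 7), as required.
Evaluate: s_(n+1) = (-3)**(n + 1)*(2*n**2 + 3*n + 2); subtract s_(1) = -6 ⇒ S(n) = -6*(-3)**n*n**2 - 9*(-3)**n*n - 6*(-3)**n + 6.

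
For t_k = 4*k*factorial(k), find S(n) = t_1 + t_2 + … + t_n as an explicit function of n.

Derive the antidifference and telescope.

S(n) = 4*factorial(n + 1) - 4

t_(k+1)/t_k = (k + 1)**2/k.
Normal form (A,B,C) = (k + 1, 1, k).
Solve (k + 1)·f(k+1) − (1)·f(k) = k.
From deg A=1, deg B=0, deg C=1: d=0.
Solving with deg f ≤ 0: f(k) = 1.
R(k) = B(k−1)·f(k)/C(k) = 1/k; s_k = R·t_k = 4*factorial(k).
Δs = 4*k*factorial(k), as required.
Evaluate: s_(n+1) = 4*factorial(n + 1); subtract s_(1) = 4 ⇒ S(n) = 4*factorial(n + 1) - 4.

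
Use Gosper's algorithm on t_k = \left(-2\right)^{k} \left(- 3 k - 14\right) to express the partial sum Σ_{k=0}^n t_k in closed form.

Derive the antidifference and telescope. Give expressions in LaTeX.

S(n) = - 2 \left(-2\right)^{n} n - 10 \left(-2\right)^{n} - 4

r(k) = 2*(-3*k - 17)/(3*k + 14) after simplifying.
Gosper form: A/B · C(k+1)/C(k) with A=-2, B=1, C=k + 14/3.
Key eq: (-2)·f(k+1) = (1)·f(k) + (k + 14/3).
From deg A=0, deg B=0, deg C=1: d=1.
Match coefficients ⇒ f(k) = -(k + 4)/3.
Certificate R = B(k−1)f/C = -(k + 4)/(3*k + 14) gives s_k = (-2)**k*(k + 4).
Check: Δs_k = (-2)**k*(-3*k - 14). ✓
Telescope: S(n) = s_(n+1) − s_(0) = (-2)**(n + 1)*(n + 5) − (4) = -2*(-2)**n*n - 10*(-2)**n - 4.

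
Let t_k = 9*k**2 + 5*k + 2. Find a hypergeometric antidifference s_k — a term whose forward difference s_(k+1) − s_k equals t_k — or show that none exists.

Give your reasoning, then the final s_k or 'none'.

r(k) = (9*k**2 + 23*k + 16)/(9*k**2 + 5*k + 2) after simplifying.
Gosper form: A/B · C(k+1)/C(k) with A=1, B=1, C=k**2 + 5*k/9 + 2/9.
Need (1)·f(k+1) − (1)·f(k) = k**2 + 5*k/9 + 2/9.
Bound: deg f ≤ 3.
Match coefficients ⇒ f(k) = k*(3*k**2 - 2*k + 1)/9.
So s_k = (B(k−1)f/C)·t_k = (k*(3*k**2 - 2*k + 1)/(9*k**2 + 5*k + 2))·t_k = k*(3*k**2 - 2*k + 1).
s_(k+1) − s_k = 9*k**2 + 5*k + 2 = t_k.

s_k = k*(3*k**2 - 2*k + 1)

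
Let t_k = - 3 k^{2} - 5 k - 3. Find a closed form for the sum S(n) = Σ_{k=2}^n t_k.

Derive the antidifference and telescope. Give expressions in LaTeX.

t_(k+1)/t_k = (3*k**2 + 11*k + 11)/(3*k**2 + 5*k + 3).
A = 1, B = 1, C = k**2 + 5*k/3 + 1.
f must satisfy (1)·f(k+1) − (1)·f(k) = k**2 + 5*k/3 + 1.
Bound: deg f ≤ 3.
Solve for f: f(k) = k*(k**2 + k + 1)/3 (degree 3 ≤ 3).
So s_k = (B(k−1)f/C)·t_k = (k*(k**2 + k + 1)/(3*k**2 + 5*k + 3))·t_k = k*(-k**2 - k - 1).
Verify: -3*k**2 - 5*k - 3 matches t_k.
Σ_(k=2)^n t_k = s_(n+1) − s_(2) = (-n**3 - 4*n**2 - 6*n - 3) − (-14), i.e. -n**3 - 4*n**2 - 6*n + 11.

S(n) = - n^{3} - 4 n^{2} - 6 n + 11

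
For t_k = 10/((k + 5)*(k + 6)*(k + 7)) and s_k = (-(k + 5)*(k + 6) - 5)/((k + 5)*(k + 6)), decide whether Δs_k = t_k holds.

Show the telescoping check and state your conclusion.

valid; difference matches t_k

s_(k+1) = (-(k + 6)*(k + 7) - 5)/((k + 6)*(k + 7))
s_(k+1) − s_k = 10/(k**3 + 18*k**2 + 107*k + 210)
(s_(k+1) − s_k) − t_k = 0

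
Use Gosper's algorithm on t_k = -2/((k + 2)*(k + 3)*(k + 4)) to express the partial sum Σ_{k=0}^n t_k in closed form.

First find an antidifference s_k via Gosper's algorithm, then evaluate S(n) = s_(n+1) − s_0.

The ratio is (k + 2)/(k + 5).
Normal form (A,B,C) = (k + 2, k + 5, 1).
Set up (k + 2)·f(k+1) − (k + 4)·f(k) − (1) = 0.
d = 2 from the (1,1,0) case.
Match coefficients ⇒ f(k) = k*(k + 5)/12.
Certificate R = B(k−1)f/C = k*(k + 4)*(k + 5)/12 gives s_k = k*(-k - 5)/(6*(k + 2)*(k + 3)).
s_(k+1) − s_k = -2/(k**3 + 9*k**2 + 26*k + 24) = t_k.
Σ_(k=0)^n t_k = s_(n+1) − s_(0) = ((-n**2 - 7*n - 6)/(6*(n**2 + 7*n + 12))) − (0), i.e. (-n**2 - 7*n - 6)/(6*(n**2 + 7*n + 12)).

S(n) = (-n**2 - 7*n - 6)/(6*(n**2 + 7*n + 12))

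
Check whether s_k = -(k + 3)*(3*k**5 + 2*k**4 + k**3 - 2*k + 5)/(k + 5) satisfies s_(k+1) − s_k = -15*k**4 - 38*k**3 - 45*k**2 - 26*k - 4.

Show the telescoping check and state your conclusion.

Invalid: residual 2*(12*k**5 + 111*k**4 + 234*k**3 + 251*k**2 + 136*k + 15)/(k**2 + 11*k + 30) ≠ 0.

s_(k+1) = -(k + 4)*(-2*k + 3*(k + 1)**5 + 2*(k + 1)**4 + (k + 1)**3 + 3)/(k + 6)
s_(k+1) − s_k = (-15*k**6 - 179*k**5 - 691*k**4 - 1193*k**3 - 1138*k**2 - 552*k - 90)/(k**2 + 11*k + 30)
(s_(k+1) − s_k) − t_k = 2*(12*k**5 + 111*k**4 + 234*k**3 + 251*k**2 + 136*k + 15)/(k**2 + 11*k + 30)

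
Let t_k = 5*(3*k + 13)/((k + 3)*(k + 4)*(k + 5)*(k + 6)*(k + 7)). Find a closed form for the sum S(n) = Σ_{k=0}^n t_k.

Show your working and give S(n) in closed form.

S(n) = (n**3 + 17*n**2 + 94*n + 78)/(18*(n**3 + 17*n**2 + 94*n + 168))

Step 1: r(k) = (k + 3)*(3*k + 16)/((k + 8)*(3*k + 13)).
Take A(k)=k + 3, B(k)=k + 8, C(k)=k + 13/3.
Need (k + 3)·f(k+1) − (k + 7)·f(k) = k + 13/3.
d = 4 from the (1,1,1) case.
Coefficient equations give f(k) = k*(k + 4)*(k**2 + 14*k + 63)/270.
R(k) = B(k−1)·f(k)/C(k) = k*(k + 4)*(k + 7)*(k**2 + 14*k + 63)/(90*(3*k + 13)); s_k = R·t_k = k*(k**2 + 14*k + 63)/(18*(k**3 + 14*k**2 + 63*k + 90)).
Δs = 5*(3*k + 13)/(k**5 + 25*k**4 + 245*k**3 + 1175*k**2 + 2754*k + 2520), as required.
Telescope: S(n) = s_(n+1) − s_(0) = (n**3 + 17*n**2 + 94*n + 78)/(18*(n**3 + 17*n**2 + 94*n + 168)) − (0) = (n**3 + 17*n**2 + 94*n + 78)/(18*(n**3 + 17*n**2 + 94*n + 168)).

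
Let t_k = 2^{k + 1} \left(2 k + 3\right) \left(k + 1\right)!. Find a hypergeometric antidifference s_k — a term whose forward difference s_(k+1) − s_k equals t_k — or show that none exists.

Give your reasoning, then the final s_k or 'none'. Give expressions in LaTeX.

s_k = 2^{k + 1} \left(k + 1\right)!

Ratio r(k) = 2*(k + 2)*(2*k + 5)/(2*k + 3).
Take A(k)=2*k + 4, B(k)=1, C(k)=k + 3/2.
Need (2*k + 4)·f(k+1) − (1)·f(k) = k + 3/2.
Degrees (1,0,1) ⇒ d ≤ 0.
Match coefficients ⇒ f(k) = 1/2.
Certificate R = B(k−1)f/C = 1/(2*k + 3) gives s_k = 2**(k + 1)*factorial(k + 1).
Check: Δs_k = 2**(k + 1)*(2*k + 3)*factorial(k + 1). ✓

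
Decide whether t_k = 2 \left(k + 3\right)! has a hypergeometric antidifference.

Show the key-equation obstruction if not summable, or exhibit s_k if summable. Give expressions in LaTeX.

No. Not Gosper-summable.

Step 1: r(k) = k + 4.
Take A(k)=k + 4, B(k)=1, C(k)=1.
Need (k + 4)·f(k+1) − (1)·f(k) = 1.
deg f ≤ -1 (via 1,0,0).
Negative degree bound (-1): no f exists, t_k not Gosper-summable.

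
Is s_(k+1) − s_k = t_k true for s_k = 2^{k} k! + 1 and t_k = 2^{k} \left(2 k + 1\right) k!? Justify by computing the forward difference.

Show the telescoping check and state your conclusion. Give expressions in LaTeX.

s_(k+1) = 2**(k + 1)*factorial(k + 1) + 1
s_(k+1) − s_k = 2**k*(2*k + 1)*factorial(k)
(s_(k+1) − s_k) − t_k = 0

Valid: the claim telescopes to t_k.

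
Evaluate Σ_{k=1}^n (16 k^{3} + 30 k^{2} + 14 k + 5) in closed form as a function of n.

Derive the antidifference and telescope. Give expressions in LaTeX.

The ratio is (16*k**3 + 78*k**2 + 122*k + 65)/(16*k**3 + 30*k**2 + 14*k + 5).
Take A(k)=1, B(k)=1, C(k)=k**3 + 15*k**2/8 + 7*k/8 + 5/16.
Need (1)·f(k+1) − (1)·f(k) = k**3 + 15*k**2/8 + 7*k/8 + 5/16.
Bound: deg f ≤ 4.
Match coefficients ⇒ f(k) = k*(2*k + 3)*(2*k**2 - 2*k + 1)/16.
Then R = B(k−1)f/C = k*(2*k + 3)*(2*k**2 - 2*k + 1)/(16*k**3 + 30*k**2 + 14*k + 5), so s_k = R(k)·t_k = k*(4*k**3 + 2*k**2 - 4*k + 3).
Verify: 16*k**3 + 30*k**2 + 14*k + 5 matches t_k.
Telescope: S(n) = s_(n+1) − s_(1) = 4*n**4 + 18*n**3 + 26*n**2 + 17*n + 5 − (5) = n*(4*n**3 + 18*n**2 + 26*n + 17).

S(n) = n \left(4 n^{3} + 18 n^{2} + 26 n + 17\right)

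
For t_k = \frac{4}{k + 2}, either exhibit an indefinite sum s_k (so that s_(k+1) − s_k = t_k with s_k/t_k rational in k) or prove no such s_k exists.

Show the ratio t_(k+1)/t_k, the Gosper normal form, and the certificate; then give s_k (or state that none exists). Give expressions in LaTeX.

none (Gosper's algorithm certifies no s_k)

Ratio r(k) = (k + 2)/(k + 3).
Normal form (A,B,C) = (k + 2, k + 3, 1).
f must satisfy (k + 2)·f(k+1) − (k + 2)·f(k) = 1.
deg f ≤ 0 (via 1,1,0).
f = c0 ⇒ A·f(k+1) − B(k−1)·f(k) − C = -1. The system {-1 = 0} is inconsistent; no antidifference.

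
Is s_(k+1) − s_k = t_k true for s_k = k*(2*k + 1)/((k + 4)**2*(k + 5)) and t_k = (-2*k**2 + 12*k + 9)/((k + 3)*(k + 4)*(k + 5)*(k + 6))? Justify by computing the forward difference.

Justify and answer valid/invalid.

Invalid: residual (4*k**3 + 9*k**2 - 51*k - 36)/(k**6 + 27*k**5 + 301*k**4 + 1773*k**3 + 5818*k**2 + 10080*k + 7200) ≠ 0.

s_(k+1) = (k + 1)*(2*k + 3)/((k + 5)**2*(k + 6))
s_(k+1) − s_k = 2*(-k**3 + 2*k**2 + 37*k + 24)/(k**5 + 24*k**4 + 229*k**3 + 1086*k**2 + 2560*k + 2400)
(s_(k+1) − s_k) − t_k = (4*k**3 + 9*k**2 - 51*k - 36)/(k**6 + 27*k**5 + 301*k**4 + 1773*k**3 + 5818*k**2 + 10080*k + 7200)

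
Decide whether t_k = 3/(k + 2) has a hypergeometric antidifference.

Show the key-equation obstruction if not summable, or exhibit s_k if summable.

No — t_k has no hypergeometric antidifference.

Step 1: r(k) = (k + 2)/(k + 3).
Factor: A=k + 2; B=k + 3; C=1.
Key eq: (k + 2)·f(k+1) = (k + 2)·f(k) + (1).
deg f ≤ 0 (via 1,1,0).
Generic f = c0 gives residual -1; -1 = 0 cannot hold, so t_k is not Gosper-summable.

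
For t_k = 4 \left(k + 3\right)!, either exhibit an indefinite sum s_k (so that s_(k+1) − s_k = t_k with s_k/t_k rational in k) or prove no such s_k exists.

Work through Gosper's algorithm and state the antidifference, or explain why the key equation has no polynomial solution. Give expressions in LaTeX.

none — t_k is not Gosper-summable

r(k) = k + 4 after simplifying.
A = k + 4, B = 1, C = 1.
f must satisfy (k + 4)·f(k+1) − (1)·f(k) = 1.
Degrees (1,0,0) ⇒ d ≤ -1.
Negative degree bound (-1): no f exists, t_k not Gosper-summable.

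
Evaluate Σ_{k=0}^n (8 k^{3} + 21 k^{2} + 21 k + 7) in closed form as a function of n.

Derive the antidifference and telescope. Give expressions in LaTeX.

S(n) = 2 n^{4} + 11 n^{3} + 23 n^{2} + 21 n + 7

Compute t_(k+1)/t_k: get (8*k**3 + 45*k**2 + 87*k + 57)/(8*k**3 + 21*k**2 + 21*k + 7).
Factor: A=1; B=1; C=k**3 + 21*k**2/8 + 21*k/8 + 7/8.
Key eq: (1)·f(k+1) = (1)·f(k) + (k**3 + 21*k**2/8 + 21*k/8 + 7/8).
d = 4 from the (0,0,3) case.
Solving with deg f ≤ 4: f(k) = k**2*(2*k**2 + 3*k + 2)/8.
So s_k = (B(k−1)f/C)·t_k = (k**2*(2*k**2 + 3*k + 2)/(8*k**3 + 21*k**2 + 21*k + 7))·t_k = k**2*(2*k**2 + 3*k + 2).
s_(k+1) − s_k = 8*k**3 + 21*k**2 + 21*k + 7 = t_k.
s_(n+1) = 2*n**4 + 11*n**3 + 23*n**2 + 21*n + 7 and s_(0) = 0, so S(n) = 2*n**4 + 11*n**3 + 23*n**2 + 21*n + 7.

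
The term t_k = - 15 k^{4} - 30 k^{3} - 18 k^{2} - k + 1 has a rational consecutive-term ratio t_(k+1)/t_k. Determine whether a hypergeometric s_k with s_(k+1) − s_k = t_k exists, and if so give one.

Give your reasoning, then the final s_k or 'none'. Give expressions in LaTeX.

s_k = k \left(- 3 k^{4} + 4 k^{2} + k - 1\right)

t_(k+1)/t_k = (15*k**4 + 90*k**3 + 198*k**2 + 187*k + 63)/(15*k**4 + 30*k**3 + 18*k**2 + k - 1).
Gosper form: A/B · C(k+1)/C(k) with A=1, B=1, C=k**4 + 2*k**3 + 6*k**2/5 + k/15 - 1/15.
Set up (1)·f(k+1) − (1)·f(k) − (k**4 + 2*k**3 + 6*k**2/5 + k/15 - 1/15) = 0.
Degrees (0,0,4) ⇒ d ≤ 5.
Solving with deg f ≤ 5: f(k) = k*(3*k**4 - 4*k**2 - k + 1)/15.
R(k) = B(k−1)·f(k)/C(k) = k*(3*k**4 - 4*k**2 - k + 1)/(15*k**4 + 30*k**3 + 18*k**2 + k - 1); s_k = R·t_k = k*(-3*k**4 + 4*k**2 + k - 1).
Δs = -15*k**4 - 30*k**3 - 18*k**2 - k + 1, as required.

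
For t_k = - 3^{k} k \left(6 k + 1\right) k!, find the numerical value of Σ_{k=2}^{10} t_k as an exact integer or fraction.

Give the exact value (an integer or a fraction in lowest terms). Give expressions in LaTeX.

Σ = -134351686022382

r(k) = (k + 1)**2*(18*k + 21)/(k*(6*k + 1)) after simplifying.
Factor: A=3*k + 3; B=1; C=k**2 + k/6.
f must satisfy (3*k + 3)·f(k+1) − (1)·f(k) = k**2 + k/6.
From deg A=1, deg B=0, deg C=2: d=1.
Coefficient equations give f(k) = (2*k - 3)/6.
So s_k = (B(k−1)f/C)·t_k = ((2*k - 3)/(k*(6*k + 1)))·t_k = -3**k*(2*k - 3)*factorial(k).
s_(k+1) − s_k = -3**k*k*(6*k + 1)*factorial(k) = t_k.
Sum = s_(11) − s_(2); s_(11) = -134351686022400, s_(2) = -18 ⇒ -134351686022382.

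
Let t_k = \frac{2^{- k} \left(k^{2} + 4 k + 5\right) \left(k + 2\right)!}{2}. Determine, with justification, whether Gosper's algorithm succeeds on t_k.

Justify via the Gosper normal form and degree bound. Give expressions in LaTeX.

Yes. s_k = 2^{- k} \left(k + 2\right) \left(k + 2\right)!.

r(k) = (k + 3)*(4*k + (k + 1)**2 + 9)/(2*(k**2 + 4*k + 5)) after simplifying.
Gosper form: A/B · C(k+1)/C(k) with A=k/2 + 3/2, B=1, C=k**2 + 4*k + 5.
f must satisfy (k/2 + 3/2)·f(k+1) − (1)·f(k) = k**2 + 4*k + 5.
Degrees (1,0,2) ⇒ d ≤ 1.
A polynomial solution: f(k) = 2*(k + 2).
Get s_k = R·t_k = (k + 2)*factorial(k + 2)/2**k with R(k) = B(k−1)f(k)/C(k) = 2*(k + 2)/(k**2 + 4*k + 5).
Check: Δs_k = (k**2 + 4*k + 5)*factorial(k + 2)/(2*2**k). ✓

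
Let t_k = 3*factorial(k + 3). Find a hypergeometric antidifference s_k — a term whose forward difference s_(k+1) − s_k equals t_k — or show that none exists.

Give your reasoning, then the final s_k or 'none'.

r(k) = k + 4 after simplifying.
Gosper form: A/B · C(k+1)/C(k) with A=k + 4, B=1, C=1.
Set up (k + 4)·f(k+1) − (1)·f(k) − (1) = 0.
Degrees (1,0,0) ⇒ d ≤ -1.
d = -1 < 0 ⇒ no nonzero polynomial f; not summable.

no hypergeometric antidifference exists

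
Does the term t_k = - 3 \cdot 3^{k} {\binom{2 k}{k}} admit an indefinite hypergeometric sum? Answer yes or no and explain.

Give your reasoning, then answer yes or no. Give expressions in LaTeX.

No. Not Gosper-summable.

Compute t_(k+1)/t_k: get 6*(2*k + 1)/(k + 1).
So A=12*k + 6 and B=k + 1, with C=1.
Need (12*k + 6)·f(k+1) − (k)·f(k) = 1.
From deg A=1, deg B=1, deg C=0: d=-1.
deg f ≤ -1 is impossible — no certificate.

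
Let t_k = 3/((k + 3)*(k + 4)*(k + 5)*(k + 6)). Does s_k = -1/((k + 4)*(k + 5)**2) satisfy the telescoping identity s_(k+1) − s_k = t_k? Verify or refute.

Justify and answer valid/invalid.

Invalid: residual 2*(-4*k - 21)/(k**6 + 29*k**5 + 347*k**4 + 2191*k**3 + 7692*k**2 + 14220*k + 10800) ≠ 0.

s_(k+1) = -1/((k + 5)*(k + 6)**2)
s_(k+1) − s_k = (-(k + 4)*(k + 5) + (k + 6)**2)/((k + 4)*(k + 5)**2*(k + 6)**2)
(s_(k+1) − s_k) − t_k = 2*(-4*k - 21)/(k**6 + 29*k**5 + 347*k**4 + 2191*k**3 + 7692*k**2 + 14220*k + 10800)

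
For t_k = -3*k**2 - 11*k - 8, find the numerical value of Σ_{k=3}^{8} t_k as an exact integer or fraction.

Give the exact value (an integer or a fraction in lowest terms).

Σ = -1008

Step 1: r(k) = (3*k**2 + 17*k + 22)/(3*k**2 + 11*k + 8).
A = 1, B = 1, C = k**2 + 11*k/3 + 8/3.
Set up (1)·f(k+1) − (1)·f(k) − (k**2 + 11*k/3 + 8/3) = 0.
From deg A=0, deg B=0, deg C=2: d=3.
Solving with deg f ≤ 3: f(k) = k*(k + 1)*(k + 3)/3.
Then R = B(k−1)f/C = k*(k + 3)/(3*k + 8), so s_k = R(k)·t_k = k*(-k**2 - 4*k - 3).
Δs = -3*k**2 - 11*k - 8, as required.
Sum = s_(9) − s_(3); s_(9) = -1080, s_(3) = -72 ⇒ -1008.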